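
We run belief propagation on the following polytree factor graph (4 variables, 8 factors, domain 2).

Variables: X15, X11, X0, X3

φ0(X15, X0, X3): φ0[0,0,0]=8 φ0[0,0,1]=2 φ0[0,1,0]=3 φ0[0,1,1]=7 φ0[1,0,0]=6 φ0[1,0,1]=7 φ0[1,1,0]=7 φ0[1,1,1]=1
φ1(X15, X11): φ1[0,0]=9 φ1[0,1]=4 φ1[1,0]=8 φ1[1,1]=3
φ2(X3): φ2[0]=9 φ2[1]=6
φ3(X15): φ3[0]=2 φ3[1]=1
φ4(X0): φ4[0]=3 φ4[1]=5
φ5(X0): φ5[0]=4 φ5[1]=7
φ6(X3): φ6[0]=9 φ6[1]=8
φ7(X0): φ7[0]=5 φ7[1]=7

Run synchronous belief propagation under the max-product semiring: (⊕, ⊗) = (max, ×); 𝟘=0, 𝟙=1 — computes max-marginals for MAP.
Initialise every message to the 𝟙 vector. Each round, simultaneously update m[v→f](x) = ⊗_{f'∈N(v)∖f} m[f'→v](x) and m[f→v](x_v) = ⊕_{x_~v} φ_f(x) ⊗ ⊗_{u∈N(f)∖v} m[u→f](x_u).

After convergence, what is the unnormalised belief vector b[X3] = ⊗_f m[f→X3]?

b[X3] = [1111320, 1481760]

init: all messages = 𝟙 over 2 values
r1 m[φ0→X15] = [8, 7]
r1 m[φ0→X0] = [8, 7]
r1 m[φ0→X3] = [8, 7]
r1 m[φ1→X15] = [9, 8]
r1 m[φ1→X11] = [9, 4]
r1 m[φ2→X3] = [9, 6]
r1 m[φ3→X15] = [2, 1]
r1 m[φ4→X0] = [3, 5]
r1 m[φ5→X0] = [4, 7]
r1 m[φ6→X3] = [9, 8]
r1 m[φ7→X0] = [5, 7]
r1 m[X15→φ0] = [1, 1]
r1 m[X15→φ1] = [1, 1]
r1 m[X15→φ3] = [1, 1]
r1 m[X11→φ1] = [1, 1]
r1 m[X0→φ0] = [1, 1]
r1 m[X0→φ4] = [1, 1]
r1 m[X0→φ5] = [1, 1]
r1 m[X0→φ7] = [1, 1]
r1 m[X3→φ0] = [1, 1]
r1 m[X3→φ2] = [1, 1]
r1 m[X3→φ6] = [1, 1]
r2 m[φ0→X15] = [8, 7]
r2 m[φ0→X0] = [8, 7]
r2 m[φ0→X3] = [8, 7]
r2 m[φ1→X15] = [9, 8]
r2 m[φ1→X11] = [9, 4]
r2 m[φ2→X3] = [9, 6]
r2 m[φ3→X15] = [2, 1]
r2 m[φ4→X0] = [3, 5]
r2 m[φ5→X0] = [4, 7]
r2 m[φ6→X3] = [9, 8]
r2 m[φ7→X0] = [5, 7]
r2 m[X15→φ0] = [18, 8]
r2 m[X15→φ1] = [16, 7]
r2 m[X15→φ3] = [72, 56]
r2 m[X11→φ1] = [1, 1]
r2 m[X0→φ0] = [60, 245]
r2 m[X0→φ4] = [160, 343]
r2 m[X0→φ5] = [120, 245]
r2 m[X0→φ7] = [96, 245]
r2 m[X3→φ0] = [81, 48]
r2 m[X3→φ2] = [72, 56]
r2 m[X3→φ6] = [72, 42]
r3 m[φ0→X15] = [82320, 138915]
r3 m[φ0→X0] = [11664, 6048]
r3 m[φ0→X3] = [13720, 30870]
r3 m[φ1→X15] = [9, 8]
r3 m[φ1→X11] = [144, 64]
r3 m[φ2→X3] = [9, 6]
r3 m[φ3→X15] = [2, 1]
r3 m[φ4→X0] = [3, 5]
r3 m[φ5→X0] = [4, 7]
r3 m[φ6→X3] = [9, 8]
r3 m[φ7→X0] = [5, 7]
r3 m[X15→φ0] = [18, 8]
r3 m[X15→φ1] = [16, 7]
r3 m[X15→φ3] = [72, 56]
r3 m[X11→φ1] = [1, 1]
r3 m[X0→φ0] = [60, 245]
r3 m[X0→φ4] = [160, 343]
r3 m[X0→φ5] = [120, 245]
r3 m[X0→φ7] = [96, 245]
r3 m[X3→φ0] = [81, 48]
r3 m[X3→φ2] = [72, 56]
r3 m[X3→φ6] = [72, 42]
r4 m[φ0→X15] = [82320, 138915]
r4 m[φ0→X0] = [11664, 6048]
r4 m[φ0→X3] = [13720, 30870]
r4 m[φ1→X15] = [9, 8]
r4 m[φ1→X11] = [144, 64]
r4 m[φ2→X3] = [9, 6]
r4 m[φ3→X15] = [2, 1]
r4 m[φ4→X0] = [3, 5]
r4 m[φ5→X0] = [4, 7]
r4 m[φ6→X3] = [9, 8]
r4 m[φ7→X0] = [5, 7]
r4 m[X15→φ0] = [18, 8]
r4 m[X15→φ1] = [164640, 138915]
r4 m[X15→φ3] = [740880, 1111320]
r4 m[X11→φ1] = [1, 1]
r4 m[X0→φ0] = [60, 245]
r4 m[X0→φ4] = [233280, 296352]
r4 m[X0→φ5] = [174960, 211680]
r4 m[X0→φ7] = [139968, 211680]
r4 m[X3→φ0] = [81, 48]
r4 m[X3→φ2] = [123480, 246960]
r4 m[X3→φ6] = [123480, 185220]
r5 m[φ0→X15] = [82320, 138915]
r5 m[φ0→X0] = [11664, 6048]
r5 m[φ0→X3] = [13720, 30870]
r5 m[φ1→X15] = [9, 8]
r5 m[φ1→X11] = [1481760, 658560]
r5 m[φ2→X3] = [9, 6]
r5 m[φ3→X15] = [2, 1]
r5 m[φ4→X0] = [3, 5]
r5 m[φ5→X0] = [4, 7]
r5 m[φ6→X3] = [9, 8]
r5 m[φ7→X0] = [5, 7]
r5 m[X15→φ0] = [18, 8]
r5 m[X15→φ1] = [164640, 138915]
r5 m[X15→φ3] = [740880, 1111320]
r5 m[X11→φ1] = [1, 1]
r5 m[X0→φ0] = [60, 245]
r5 m[X0→φ4] = [233280, 296352]
r5 m[X0→φ5] = [174960, 211680]
r5 m[X0→φ7] = [139968, 211680]
r5 m[X3→φ0] = [81, 48]
r5 m[X3→φ2] = [123480, 246960]
r5 m[X3→φ6] = [123480, 185220]
r6 m[φ0→X15] = [82320, 138915]
r6 m[φ0→X0] = [11664, 6048]
r6 m[φ0→X3] = [13720, 30870]
r6 m[φ1→X15] = [9, 8]
r6 m[φ1→X11] = [1481760, 658560]
r6 m[φ2→X3] = [9, 6]
r6 m[φ3→X15] = [2, 1]
r6 m[φ4→X0] = [3, 5]
r6 m[φ5→X0] = [4, 7]
r6 m[φ6→X3] = [9, 8]
r6 m[φ7→X0] = [5, 7]
r6 m[X15→φ0] = [18, 8]
r6 m[X15→φ1] = [164640, 138915]
r6 m[X15→φ3] = [740880, 1111320]
r6 m[X11→φ1] = [1, 1]
r6 m[X0→φ0] = [60, 245]
r6 m[X0→φ4] = [233280, 296352]
r6 m[X0→φ5] = [174960, 211680]
r6 m[X0→φ7] = [139968, 211680]
r6 m[X3→φ0] = [81, 48]
r6 m[X3→φ2] = [123480, 246960]
r6 m[X3→φ6] = [123480, 185220]
fixed point reached at round 6
b[X3] = ⊗ incoming = [1111320, 1481760]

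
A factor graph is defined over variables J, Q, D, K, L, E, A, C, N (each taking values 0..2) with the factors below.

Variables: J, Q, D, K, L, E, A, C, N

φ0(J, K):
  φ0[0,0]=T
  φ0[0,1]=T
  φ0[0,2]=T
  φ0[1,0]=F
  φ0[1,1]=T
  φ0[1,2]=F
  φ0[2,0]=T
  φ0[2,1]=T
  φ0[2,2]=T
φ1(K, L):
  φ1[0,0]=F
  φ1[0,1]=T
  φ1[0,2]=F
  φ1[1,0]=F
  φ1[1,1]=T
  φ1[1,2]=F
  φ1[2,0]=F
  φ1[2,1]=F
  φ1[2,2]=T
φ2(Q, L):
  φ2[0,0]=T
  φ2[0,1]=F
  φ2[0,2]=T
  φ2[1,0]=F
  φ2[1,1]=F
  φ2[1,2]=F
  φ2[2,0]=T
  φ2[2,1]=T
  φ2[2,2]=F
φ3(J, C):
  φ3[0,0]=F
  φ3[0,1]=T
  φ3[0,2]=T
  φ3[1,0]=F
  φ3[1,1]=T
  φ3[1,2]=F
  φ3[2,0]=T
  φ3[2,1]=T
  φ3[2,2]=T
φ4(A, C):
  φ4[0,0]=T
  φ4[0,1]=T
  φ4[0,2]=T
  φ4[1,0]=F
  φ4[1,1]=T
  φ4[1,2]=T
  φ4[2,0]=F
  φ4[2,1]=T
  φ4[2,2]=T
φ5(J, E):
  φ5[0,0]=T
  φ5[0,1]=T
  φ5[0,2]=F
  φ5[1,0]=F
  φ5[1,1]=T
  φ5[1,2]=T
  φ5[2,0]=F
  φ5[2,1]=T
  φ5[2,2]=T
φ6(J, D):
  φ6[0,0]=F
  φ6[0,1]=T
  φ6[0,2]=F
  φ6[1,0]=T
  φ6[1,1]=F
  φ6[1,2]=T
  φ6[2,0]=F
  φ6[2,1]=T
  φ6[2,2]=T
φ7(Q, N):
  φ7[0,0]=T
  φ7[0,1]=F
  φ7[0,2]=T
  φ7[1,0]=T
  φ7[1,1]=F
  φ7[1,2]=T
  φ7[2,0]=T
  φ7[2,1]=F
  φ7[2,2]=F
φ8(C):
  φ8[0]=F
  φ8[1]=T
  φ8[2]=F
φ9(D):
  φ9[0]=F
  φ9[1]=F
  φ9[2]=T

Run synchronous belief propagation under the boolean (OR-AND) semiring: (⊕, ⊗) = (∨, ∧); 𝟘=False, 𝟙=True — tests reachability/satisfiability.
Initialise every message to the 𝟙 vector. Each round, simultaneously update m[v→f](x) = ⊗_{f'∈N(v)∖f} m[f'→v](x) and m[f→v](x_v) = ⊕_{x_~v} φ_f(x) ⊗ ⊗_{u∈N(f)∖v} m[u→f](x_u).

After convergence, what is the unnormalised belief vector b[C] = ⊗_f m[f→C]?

init: all messages = 𝟙 over 3 values
r1 m[φ0→J] = [T, T, T]
r1 m[φ0→K] = [T, T, T]
r1 m[φ1→K] = [T, T, T]
r1 m[φ1→L] = [F, T, T]
r1 m[φ2→Q] = [T, F, T]
r1 m[φ2→L] = [T, T, T]
r1 m[φ3→J] = [T, T, T]
r1 m[φ3→C] = [T, T, T]
r1 m[φ4→A] = [T, T, T]
r1 m[φ4→C] = [T, T, T]
r1 m[φ5→J] = [T, T, T]
r1 m[φ5→E] = [T, T, T]
r1 m[φ6→J] = [T, T, T]
r1 m[φ6→D] = [T, T, T]
r1 m[φ7→Q] = [T, T, T]
r1 m[φ7→N] = [T, F, T]
r1 m[φ8→C] = [F, T, F]
r1 m[φ9→D] = [F, F, T]
r1 m[J→φ0] = [T, T, T]
r1 m[J→φ3] = [T, T, T]
r1 m[J→φ5] = [T, T, T]
r1 m[J→φ6] = [T, T, T]
r1 m[Q→φ2] = [T, T, T]
r1 m[Q→φ7] = [T, T, T]
r1 m[D→φ6] = [T, T, T]
r1 m[D→φ9] = [T, T, T]
r1 m[K→φ0] = [T, T, T]
r1 m[K→φ1] = [T, T, T]
r1 m[L→φ1] = [T, T, T]
r1 m[L→φ2] = [T, T, T]
r1 m[E→φ5] = [T, T, T]
r1 m[A→φ4] = [T, T, T]
r1 m[C→φ3] = [T, T, T]
r1 m[C→φ4] = [T, T, T]
r1 m[C→φ8] = [T, T, T]
r1 m[N→φ7] = [T, T, T]
r2 m[φ0→J] = [T, T, T]
r2 m[φ0→K] = [T, T, T]
r2 m[φ1→K] = [T, T, T]
r2 m[φ1→L] = [F, T, T]
r2 m[φ2→Q] = [T, F, T]
r2 m[φ2→L] = [T, T, T]
r2 m[φ3→J] = [T, T, T]
r2 m[φ3→C] = [T, T, T]
r2 m[φ4→A] = [T, T, T]
r2 m[φ4→C] = [T, T, T]
r2 m[φ5→J] = [T, T, T]
r2 m[φ5→E] = [T, T, T]
r2 m[φ6→J] = [T, T, T]
r2 m[φ6→D] = [T, T, T]
r2 m[φ7→Q] = [T, T, T]
r2 m[φ7→N] = [T, F, T]
r2 m[φ8→C] = [F, T, F]
r2 m[φ9→D] = [F, F, T]
r2 m[J→φ0] = [T, T, T]
r2 m[J→φ3] = [T, T, T]
r2 m[J→φ5] = [T, T, T]
r2 m[J→φ6] = [T, T, T]
r2 m[Q→φ2] = [T, T, T]
r2 m[Q→φ7] = [T, F, T]
r2 m[D→φ6] = [F, F, T]
r2 m[D→φ9] = [T, T, T]
r2 m[K→φ0] = [T, T, T]
r2 m[K→φ1] = [T, T, T]
r2 m[L→φ1] = [T, T, T]
r2 m[L→φ2] = [F, T, T]
r2 m[E→φ5] = [T, T, T]
r2 m[A→φ4] = [T, T, T]
r2 m[C→φ3] = [F, T, F]
r2 m[C→φ4] = [F, T, F]
r2 m[C→φ8] = [T, T, T]
r2 m[N→φ7] = [T, T, T]
r3 m[φ0→J] = [T, T, T]
r3 m[φ0→K] = [T, T, T]
r3 m[φ1→K] = [T, T, T]
r3 m[φ1→L] = [F, T, T]
r3 m[φ2→Q] = [T, F, T]
r3 m[φ2→L] = [T, T, T]
r3 m[φ3→J] = [T, T, T]
r3 m[φ3→C] = [T, T, T]
r3 m[φ4→A] = [T, T, T]
r3 m[φ4→C] = [T, T, T]
r3 m[φ5→J] = [T, T, T]
r3 m[φ5→E] = [T, T, T]
r3 m[φ6→J] = [F, T, T]
r3 m[φ6→D] = [T, T, T]
r3 m[φ7→Q] = [T, T, T]
r3 m[φ7→N] = [T, F, T]
r3 m[φ8→C] = [F, T, F]
r3 m[φ9→D] = [F, F, T]
r3 m[J→φ0] = [T, T, T]
r3 m[J→φ3] = [T, T, T]
r3 m[J→φ5] = [T, T, T]
r3 m[J→φ6] = [T, T, T]
r3 m[Q→φ2] = [T, T, T]
r3 m[Q→φ7] = [T, F, T]
r3 m[D→φ6] = [F, F, T]
r3 m[D→φ9] = [T, T, T]
r3 m[K→φ0] = [T, T, T]
r3 m[K→φ1] = [T, T, T]
r3 m[L→φ1] = [T, T, T]
r3 m[L→φ2] = [F, T, T]
r3 m[E→φ5] = [T, T, T]
r3 m[A→φ4] = [T, T, T]
r3 m[C→φ3] = [F, T, F]
r3 m[C→φ4] = [F, T, F]
r3 m[C→φ8] = [T, T, T]
r3 m[N→φ7] = [T, T, T]
r4 m[φ0→J] = [T, T, T]
r4 m[φ0→K] = [T, T, T]
r4 m[φ1→K] = [T, T, T]
r4 m[φ1→L] = [F, T, T]
r4 m[φ2→Q] = [T, F, T]
r4 m[φ2→L] = [T, T, T]
r4 m[φ3→J] = [T, T, T]
r4 m[φ3→C] = [T, T, T]
r4 m[φ4→A] = [T, T, T]
r4 m[φ4→C] = [T, T, T]
r4 m[φ5→J] = [T, T, T]
r4 m[φ5→E] = [T, T, T]
r4 m[φ6→J] = [F, T, T]
r4 m[φ6→D] = [T, T, T]
r4 m[φ7→Q] = [T, T, T]
r4 m[φ7→N] = [T, F, T]
r4 m[φ8→C] = [F, T, F]
r4 m[φ9→D] = [F, F, T]
r4 m[J→φ0] = [F, T, T]
r4 m[J→φ3] = [F, T, T]
r4 m[J→φ5] = [F, T, T]
r4 m[J→φ6] = [T, T, T]
r4 m[Q→φ2] = [T, T, T]
r4 m[Q→φ7] = [T, F, T]
r4 m[D→φ6] = [F, F, T]
r4 m[D→φ9] = [T, T, T]
r4 m[K→φ0] = [T, T, T]
r4 m[K→φ1] = [T, T, T]
r4 m[L→φ1] = [T, T, T]
r4 m[L→φ2] = [F, T, T]
r4 m[E→φ5] = [T, T, T]
r4 m[A→φ4] = [T, T, T]
r4 m[C→φ3] = [F, T, F]
r4 m[C→φ4] = [F, T, F]
r4 m[C→φ8] = [T, T, T]
r4 m[N→φ7] = [T, T, T]
r5 m[φ0→J] = [T, T, T]
r5 m[φ0→K] = [T, T, T]
r5 m[φ1→K] = [T, T, T]
r5 m[φ1→L] = [F, T, T]
r5 m[φ2→Q] = [T, F, T]
r5 m[φ2→L] = [T, T, T]
r5 m[φ3→J] = [T, T, T]
r5 m[φ3→C] = [T, T, T]
r5 m[φ4→A] = [T, T, T]
r5 m[φ4→C] = [T, T, T]
r5 m[φ5→J] = [T, T, T]
r5 m[φ5→E] = [F, T, T]
r5 m[φ6→J] = [F, T, T]
r5 m[φ6→D] = [T, T, T]
r5 m[φ7→Q] = [T, T, T]
r5 m[φ7→N] = [T, F, T]
r5 m[φ8→C] = [F, T, F]
r5 m[φ9→D] = [F, F, T]
r5 m[J→φ0] = [F, T, T]
r5 m[J→φ3] = [F, T, T]
r5 m[J→φ5] = [F, T, T]
r5 m[J→φ6] = [T, T, T]
r5 m[Q→φ2] = [T, T, T]
r5 m[Q→φ7] = [T, F, T]
r5 m[D→φ6] = [F, F, T]
r5 m[D→φ9] = [T, T, T]
r5 m[K→φ0] = [T, T, T]
r5 m[K→φ1] = [T, T, T]
r5 m[L→φ1] = [T, T, T]
r5 m[L→φ2] = [F, T, T]
r5 m[E→φ5] = [T, T, T]
r5 m[A→φ4] = [T, T, T]
r5 m[C→φ3] = [F, T, F]
r5 m[C→φ4] = [F, T, F]
r5 m[C→φ8] = [T, T, T]
r5 m[N→φ7] = [T, T, T]
r6 m[φ0→J] = [T, T, T]
r6 m[φ0→K] = [T, T, T]
r6 m[φ1→K] = [T, T, T]
r6 m[φ1→L] = [F, T, T]
r6 m[φ2→Q] = [T, F, T]
r6 m[φ2→L] = [T, T, T]
r6 m[φ3→J] = [T, T, T]
r6 m[φ3→C] = [T, T, T]
r6 m[φ4→A] = [T, T, T]
r6 m[φ4→C] = [T, T, T]
r6 m[φ5→J] = [T, T, T]
r6 m[φ5→E] = [F, T, T]
r6 m[φ6→J] = [F, T, T]
r6 m[φ6→D] = [T, T, T]
r6 m[φ7→Q] = [T, T, T]
r6 m[φ7→N] = [T, F, T]
r6 m[φ8→C] = [F, T, F]
r6 m[φ9→D] = [F, F, T]
r6 m[J→φ0] = [F, T, T]
r6 m[J→φ3] = [F, T, T]
r6 m[J→φ5] = [F, T, T]
r6 m[J→φ6] = [T, T, T]
r6 m[Q→φ2] = [T, T, T]
r6 m[Q→φ7] = [T, F, T]
r6 m[D→φ6] = [F, F, T]
r6 m[D→φ9] = [T, T, T]
r6 m[K→φ0] = [T, T, T]
r6 m[K→φ1] = [T, T, T]
r6 m[L→φ1] = [T, T, T]
r6 m[L→φ2] = [F, T, T]
r6 m[E→φ5] = [T, T, T]
r6 m[A→φ4] = [T, T, T]
r6 m[C→φ3] = [F, T, F]
r6 m[C→φ4] = [F, T, F]
r6 m[C→φ8] = [T, T, T]
r6 m[N→φ7] = [T, T, T]
fixed point reached at round 6
b[C] = ⊗ incoming = [F, T, F]

b[C] = [F, T, F]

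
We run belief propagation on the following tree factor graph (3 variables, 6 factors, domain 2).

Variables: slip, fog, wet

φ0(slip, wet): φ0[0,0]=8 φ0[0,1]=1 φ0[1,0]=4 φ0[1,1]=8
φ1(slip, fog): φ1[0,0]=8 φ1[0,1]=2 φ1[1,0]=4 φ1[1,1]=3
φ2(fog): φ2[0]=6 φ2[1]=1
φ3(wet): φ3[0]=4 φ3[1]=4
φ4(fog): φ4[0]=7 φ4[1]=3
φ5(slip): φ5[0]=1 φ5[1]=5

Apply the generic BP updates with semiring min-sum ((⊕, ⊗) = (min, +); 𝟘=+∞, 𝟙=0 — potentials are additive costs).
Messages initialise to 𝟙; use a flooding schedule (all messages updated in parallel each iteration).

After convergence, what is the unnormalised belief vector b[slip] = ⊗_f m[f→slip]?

init: all messages = 𝟙 over 2 values
r1 m[φ0→slip] = [1, 4]
r1 m[φ0→wet] = [4, 1]
r1 m[φ1→slip] = [2, 3]
r1 m[φ1→fog] = [4, 2]
r1 m[φ2→fog] = [6, 1]
r1 m[φ3→wet] = [4, 4]
r1 m[φ4→fog] = [7, 3]
r1 m[φ5→slip] = [1, 5]
r1 m[slip→φ0] = [0, 0]
r1 m[slip→φ1] = [0, 0]
r1 m[slip→φ5] = [0, 0]
r1 m[fog→φ1] = [0, 0]
r1 m[fog→φ2] = [0, 0]
r1 m[fog→φ4] = [0, 0]
r1 m[wet→φ0] = [0, 0]
r1 m[wet→φ3] = [0, 0]
r2 m[φ0→slip] = [1, 4]
r2 m[φ0→wet] = [4, 1]
r2 m[φ1→slip] = [2, 3]
r2 m[φ1→fog] = [4, 2]
r2 m[φ2→fog] = [6, 1]
r2 m[φ3→wet] = [4, 4]
r2 m[φ4→fog] = [7, 3]
r2 m[φ5→slip] = [1, 5]
r2 m[slip→φ0] = [3, 8]
r2 m[slip→φ1] = [2, 9]
r2 m[slip→φ5] = [3, 7]
r2 m[fog→φ1] = [13, 4]
r2 m[fog→φ2] = [11, 5]
r2 m[fog→φ4] = [10, 3]
r2 m[wet→φ0] = [4, 4]
r2 m[wet→φ3] = [4, 1]
r3 m[φ0→slip] = [5, 8]
r3 m[φ0→wet] = [11, 4]
r3 m[φ1→slip] = [6, 7]
r3 m[φ1→fog] = [10, 4]
r3 m[φ2→fog] = [6, 1]
r3 m[φ3→wet] = [4, 4]
r3 m[φ4→fog] = [7, 3]
r3 m[φ5→slip] = [1, 5]
r3 m[slip→φ0] = [3, 8]
r3 m[slip→φ1] = [2, 9]
r3 m[slip→φ5] = [3, 7]
r3 m[fog→φ1] = [13, 4]
r3 m[fog→φ2] = [11, 5]
r3 m[fog→φ4] = [10, 3]
r3 m[wet→φ0] = [4, 4]
r3 m[wet→φ3] = [4, 1]
r4 m[φ0→slip] = [5, 8]
r4 m[φ0→wet] = [11, 4]
r4 m[φ1→slip] = [6, 7]
r4 m[φ1→fog] = [10, 4]
r4 m[φ2→fog] = [6, 1]
r4 m[φ3→wet] = [4, 4]
r4 m[φ4→fog] = [7, 3]
r4 m[φ5→slip] = [1, 5]
r4 m[slip→φ0] = [7, 12]
r4 m[slip→φ1] = [6, 13]
r4 m[slip→φ5] = [11, 15]
r4 m[fog→φ1] = [13, 4]
r4 m[fog→φ2] = [17, 7]
r4 m[fog→φ4] = [16, 5]
r4 m[wet→φ0] = [4, 4]
r4 m[wet→φ3] = [11, 4]
r5 m[φ0→slip] = [5, 8]
r5 m[φ0→wet] = [15, 8]
r5 m[φ1→slip] = [6, 7]
r5 m[φ1→fog] = [14, 8]
r5 m[φ2→fog] = [6, 1]
r5 m[φ3→wet] = [4, 4]
r5 m[φ4→fog] = [7, 3]
r5 m[φ5→slip] = [1, 5]
r5 m[slip→φ0] = [7, 12]
r5 m[slip→φ1] = [6, 13]
r5 m[slip→φ5] = [11, 15]
r5 m[fog→φ1] = [13, 4]
r5 m[fog→φ2] = [17, 7]
r5 m[fog→φ4] = [16, 5]
r5 m[wet→φ0] = [4, 4]
r5 m[wet→φ3] = [11, 4]
r6 m[φ0→slip] = [5, 8]
r6 m[φ0→wet] = [15, 8]
r6 m[φ1→slip] = [6, 7]
r6 m[φ1→fog] = [14, 8]
r6 m[φ2→fog] = [6, 1]
r6 m[φ3→wet] = [4, 4]
r6 m[φ4→fog] = [7, 3]
r6 m[φ5→slip] = [1, 5]
r6 m[slip→φ0] = [7, 12]
r6 m[slip→φ1] = [6, 13]
r6 m[slip→φ5] = [11, 15]
r6 m[fog→φ1] = [13, 4]
r6 m[fog→φ2] = [21, 11]
r6 m[fog→φ4] = [20, 9]
r6 m[wet→φ0] = [4, 4]
r6 m[wet→φ3] = [15, 8]
r7 m[φ0→slip] = [5, 8]
r7 m[φ0→wet] = [15, 8]
r7 m[φ1→slip] = [6, 7]
r7 m[φ1→fog] = [14, 8]
r7 m[φ2→fog] = [6, 1]
r7 m[φ3→wet] = [4, 4]
r7 m[φ4→fog] = [7, 3]
r7 m[φ5→slip] = [1, 5]
r7 m[slip→φ0] = [7, 12]
r7 m[slip→φ1] = [6, 13]
r7 m[slip→φ5] = [11, 15]
r7 m[fog→φ1] = [13, 4]
r7 m[fog→φ2] = [21, 11]
r7 m[fog→φ4] = [20, 9]
r7 m[wet→φ0] = [4, 4]
r7 m[wet→φ3] = [15, 8]
fixed point reached at round 7
b[slip] = ⊗ incoming = [12, 20]

b[slip] = [12, 20]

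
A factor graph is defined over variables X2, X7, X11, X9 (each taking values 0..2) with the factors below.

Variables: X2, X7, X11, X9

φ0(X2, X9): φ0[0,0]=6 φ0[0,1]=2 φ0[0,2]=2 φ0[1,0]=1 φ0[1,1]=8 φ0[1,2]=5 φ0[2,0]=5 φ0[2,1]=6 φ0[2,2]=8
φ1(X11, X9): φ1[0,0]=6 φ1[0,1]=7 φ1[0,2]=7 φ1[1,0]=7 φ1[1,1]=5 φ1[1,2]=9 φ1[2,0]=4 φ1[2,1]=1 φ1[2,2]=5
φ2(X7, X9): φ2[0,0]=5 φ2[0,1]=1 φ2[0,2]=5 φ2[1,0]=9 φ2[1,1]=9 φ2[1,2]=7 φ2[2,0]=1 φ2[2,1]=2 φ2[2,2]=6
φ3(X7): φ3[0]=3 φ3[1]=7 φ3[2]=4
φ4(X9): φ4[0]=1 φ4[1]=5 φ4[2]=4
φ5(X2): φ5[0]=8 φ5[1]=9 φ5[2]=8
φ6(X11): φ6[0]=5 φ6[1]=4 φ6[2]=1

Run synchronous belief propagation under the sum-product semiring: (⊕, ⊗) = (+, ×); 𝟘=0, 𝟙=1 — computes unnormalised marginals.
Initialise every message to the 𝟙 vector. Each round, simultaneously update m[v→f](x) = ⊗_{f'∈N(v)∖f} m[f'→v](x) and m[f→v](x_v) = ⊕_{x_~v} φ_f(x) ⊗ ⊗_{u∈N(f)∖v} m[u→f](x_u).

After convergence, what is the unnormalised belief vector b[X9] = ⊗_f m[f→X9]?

b[X9] = [493148, 2817920, 3344000]

init: all messages = 𝟙 over 3 values
r1 m[φ0→X2] = [10, 14, 19]
r1 m[φ0→X9] = [12, 16, 15]
r1 m[φ1→X11] = [20, 21, 10]
r1 m[φ1→X9] = [17, 13, 21]
r1 m[φ2→X7] = [11, 25, 9]
r1 m[φ2→X9] = [15, 12, 18]
r1 m[φ3→X7] = [3, 7, 4]
r1 m[φ4→X9] = [1, 5, 4]
r1 m[φ5→X2] = [8, 9, 8]
r1 m[φ6→X11] = [5, 4, 1]
r1 m[X2→φ0] = [1, 1, 1]
r1 m[X2→φ5] = [1, 1, 1]
r1 m[X7→φ2] = [1, 1, 1]
r1 m[X7→φ3] = [1, 1, 1]
r1 m[X11→φ1] = [1, 1, 1]
r1 m[X11→φ6] = [1, 1, 1]
r1 m[X9→φ0] = [1, 1, 1]
r1 m[X9→φ1] = [1, 1, 1]
r1 m[X9→φ2] = [1, 1, 1]
r1 m[X9→φ4] = [1, 1, 1]
r2 m[φ0→X2] = [10, 14, 19]
r2 m[φ0→X9] = [12, 16, 15]
r2 m[φ1→X11] = [20, 21, 10]
r2 m[φ1→X9] = [17, 13, 21]
r2 m[φ2→X7] = [11, 25, 9]
r2 m[φ2→X9] = [15, 12, 18]
r2 m[φ3→X7] = [3, 7, 4]
r2 m[φ4→X9] = [1, 5, 4]
r2 m[φ5→X2] = [8, 9, 8]
r2 m[φ6→X11] = [5, 4, 1]
r2 m[X2→φ0] = [8, 9, 8]
r2 m[X2→φ5] = [10, 14, 19]
r2 m[X7→φ2] = [3, 7, 4]
r2 m[X7→φ3] = [11, 25, 9]
r2 m[X11→φ1] = [5, 4, 1]
r2 m[X11→φ6] = [20, 21, 10]
r2 m[X9→φ0] = [255, 780, 1512]
r2 m[X9→φ1] = [180, 960, 1080]
r2 m[X9→φ2] = [204, 1040, 1260]
r2 m[X9→φ4] = [3060, 2496, 5670]
r3 m[φ0→X2] = [6114, 14055, 18051]
r3 m[φ0→X9] = [97, 136, 125]
r3 m[φ1→X11] = [15360, 15780, 7080]
r3 m[φ1→X9] = [62, 56, 76]
r3 m[φ2→X7] = [8360, 20016, 9844]
r3 m[φ2→X9] = [82, 74, 88]
r3 m[φ3→X7] = [3, 7, 4]
r3 m[φ4→X9] = [1, 5, 4]
r3 m[φ5→X2] = [8, 9, 8]
r3 m[φ6→X11] = [5, 4, 1]
r3 m[X2→φ0] = [8, 9, 8]
r3 m[X2→φ5] = [10, 14, 19]
r3 m[X7→φ2] = [3, 7, 4]
r3 m[X7→φ3] = [11, 25, 9]
r3 m[X11→φ1] = [5, 4, 1]
r3 m[X11→φ6] = [20, 21, 10]
r3 m[X9→φ0] = [255, 780, 1512]
r3 m[X9→φ1] = [180, 960, 1080]
r3 m[X9→φ2] = [204, 1040, 1260]
r3 m[X9→φ4] = [3060, 2496, 5670]
r4 m[φ0→X2] = [6114, 14055, 18051]
r4 m[φ0→X9] = [97, 136, 125]
r4 m[φ1→X11] = [15360, 15780, 7080]
r4 m[φ1→X9] = [62, 56, 76]
r4 m[φ2→X7] = [8360, 20016, 9844]
r4 m[φ2→X9] = [82, 74, 88]
r4 m[φ3→X7] = [3, 7, 4]
r4 m[φ4→X9] = [1, 5, 4]
r4 m[φ5→X2] = [8, 9, 8]
r4 m[φ6→X11] = [5, 4, 1]
r4 m[X2→φ0] = [8, 9, 8]
r4 m[X2→φ5] = [6114, 14055, 18051]
r4 m[X7→φ2] = [3, 7, 4]
r4 m[X7→φ3] = [8360, 20016, 9844]
r4 m[X11→φ1] = [5, 4, 1]
r4 m[X11→φ6] = [15360, 15780, 7080]
r4 m[X9→φ0] = [5084, 20720, 26752]
r4 m[X9→φ1] = [7954, 50320, 44000]
r4 m[X9→φ2] = [6014, 38080, 38000]
r4 m[X9→φ4] = [493148, 563584, 836000]
r5 m[φ0→X2] = [125448, 304604, 363756]
r5 m[φ0→X9] = [97, 136, 125]
r5 m[φ1→X11] = [707964, 703278, 302136]
r5 m[φ1→X9] = [62, 56, 76]
r5 m[φ2→X7] = [258150, 662846, 310174]
r5 m[φ2→X9] = [82, 74, 88]
r5 m[φ3→X7] = [3, 7, 4]
r5 m[φ4→X9] = [1, 5, 4]
r5 m[φ5→X2] = [8, 9, 8]
r5 m[φ6→X11] = [5, 4, 1]
r5 m[X2→φ0] = [8, 9, 8]
r5 m[X2→φ5] = [6114, 14055, 18051]
r5 m[X7→φ2] = [3, 7, 4]
r5 m[X7→φ3] = [8360, 20016, 9844]
r5 m[X11→φ1] = [5, 4, 1]
r5 m[X11→φ6] = [15360, 15780, 7080]
r5 m[X9→φ0] = [5084, 20720, 26752]
r5 m[X9→φ1] = [7954, 50320, 44000]
r5 m[X9→φ2] = [6014, 38080, 38000]
r5 m[X9→φ4] = [493148, 563584, 836000]
r6 m[φ0→X2] = [125448, 304604, 363756]
r6 m[φ0→X9] = [97, 136, 125]
r6 m[φ1→X11] = [707964, 703278, 302136]
r6 m[φ1→X9] = [62, 56, 76]
r6 m[φ2→X7] = [258150, 662846, 310174]
r6 m[φ2→X9] = [82, 74, 88]
r6 m[φ3→X7] = [3, 7, 4]
r6 m[φ4→X9] = [1, 5, 4]
r6 m[φ5→X2] = [8, 9, 8]
r6 m[φ6→X11] = [5, 4, 1]
r6 m[X2→φ0] = [8, 9, 8]
r6 m[X2→φ5] = [125448, 304604, 363756]
r6 m[X7→φ2] = [3, 7, 4]
r6 m[X7→φ3] = [258150, 662846, 310174]
r6 m[X11→φ1] = [5, 4, 1]
r6 m[X11→φ6] = [707964, 703278, 302136]
r6 m[X9→φ0] = [5084, 20720, 26752]
r6 m[X9→φ1] = [7954, 50320, 44000]
r6 m[X9→φ2] = [6014, 38080, 38000]
r6 m[X9→φ4] = [493148, 563584, 836000]
r7 m[φ0→X2] = [125448, 304604, 363756]
r7 m[φ0→X9] = [97, 136, 125]
r7 m[φ1→X11] = [707964, 703278, 302136]
r7 m[φ1→X9] = [62, 56, 76]
r7 m[φ2→X7] = [258150, 662846, 310174]
r7 m[φ2→X9] = [82, 74, 88]
r7 m[φ3→X7] = [3, 7, 4]
r7 m[φ4→X9] = [1, 5, 4]
r7 m[φ5→X2] = [8, 9, 8]
r7 m[φ6→X11] = [5, 4, 1]
r7 m[X2→φ0] = [8, 9, 8]
r7 m[X2→φ5] = [125448, 304604, 363756]
r7 m[X7→φ2] = [3, 7, 4]
r7 m[X7→φ3] = [258150, 662846, 310174]
r7 m[X11→φ1] = [5, 4, 1]
r7 m[X11→φ6] = [707964, 703278, 302136]
r7 m[X9→φ0] = [5084, 20720, 26752]
r7 m[X9→φ1] = [7954, 50320, 44000]
r7 m[X9→φ2] = [6014, 38080, 38000]
r7 m[X9→φ4] = [493148, 563584, 836000]
fixed point reached at round 7
b[X9] = ⊗ incoming = [493148, 2817920, 3344000]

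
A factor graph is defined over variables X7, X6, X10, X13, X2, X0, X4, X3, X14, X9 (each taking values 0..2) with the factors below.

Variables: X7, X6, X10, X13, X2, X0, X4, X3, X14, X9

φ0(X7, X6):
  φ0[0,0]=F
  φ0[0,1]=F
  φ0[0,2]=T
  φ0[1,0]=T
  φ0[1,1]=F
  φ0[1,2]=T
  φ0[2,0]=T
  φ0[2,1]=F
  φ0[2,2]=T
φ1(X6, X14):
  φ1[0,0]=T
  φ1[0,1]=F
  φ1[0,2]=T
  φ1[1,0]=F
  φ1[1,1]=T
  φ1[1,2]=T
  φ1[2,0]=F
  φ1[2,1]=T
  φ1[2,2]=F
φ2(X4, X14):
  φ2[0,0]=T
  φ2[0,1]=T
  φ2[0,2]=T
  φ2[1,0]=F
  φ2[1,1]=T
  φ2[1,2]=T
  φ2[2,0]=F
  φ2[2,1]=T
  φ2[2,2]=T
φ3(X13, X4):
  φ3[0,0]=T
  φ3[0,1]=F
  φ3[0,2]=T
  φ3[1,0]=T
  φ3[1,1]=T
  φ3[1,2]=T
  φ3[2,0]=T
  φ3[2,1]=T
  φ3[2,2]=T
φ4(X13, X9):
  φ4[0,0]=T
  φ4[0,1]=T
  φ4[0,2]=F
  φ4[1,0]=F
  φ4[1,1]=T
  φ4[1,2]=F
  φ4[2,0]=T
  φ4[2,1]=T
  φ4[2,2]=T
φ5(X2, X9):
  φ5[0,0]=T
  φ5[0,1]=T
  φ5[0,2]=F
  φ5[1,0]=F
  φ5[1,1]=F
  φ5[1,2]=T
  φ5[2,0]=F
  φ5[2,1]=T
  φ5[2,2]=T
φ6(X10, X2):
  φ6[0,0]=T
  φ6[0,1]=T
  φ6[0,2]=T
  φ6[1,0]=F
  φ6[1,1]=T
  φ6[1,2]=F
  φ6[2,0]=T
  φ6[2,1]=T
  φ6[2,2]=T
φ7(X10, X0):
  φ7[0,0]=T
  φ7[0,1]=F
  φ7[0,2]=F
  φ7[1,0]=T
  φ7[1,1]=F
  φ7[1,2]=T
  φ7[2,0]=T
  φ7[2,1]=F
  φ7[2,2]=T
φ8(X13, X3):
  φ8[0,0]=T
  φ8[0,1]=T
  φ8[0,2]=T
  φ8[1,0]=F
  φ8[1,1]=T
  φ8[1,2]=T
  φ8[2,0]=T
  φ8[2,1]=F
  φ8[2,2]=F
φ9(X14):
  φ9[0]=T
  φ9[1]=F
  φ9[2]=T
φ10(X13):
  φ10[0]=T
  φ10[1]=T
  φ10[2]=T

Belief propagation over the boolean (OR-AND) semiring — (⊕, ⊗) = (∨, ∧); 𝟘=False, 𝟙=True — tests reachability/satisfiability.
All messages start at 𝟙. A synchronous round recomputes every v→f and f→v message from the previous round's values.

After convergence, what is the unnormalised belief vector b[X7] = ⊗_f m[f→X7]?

b[X7] = [F, T, T]

init: all messages = 𝟙 over 3 values
r1 m[φ0→X7] = [T, T, T]
r1 m[φ0→X6] = [T, F, T]
r1 m[φ1→X6] = [T, T, T]
r1 m[φ1→X14] = [T, T, T]
r1 m[φ2→X4] = [T, T, T]
r1 m[φ2→X14] = [T, T, T]
r1 m[φ3→X13] = [T, T, T]
r1 m[φ3→X4] = [T, T, T]
r1 m[φ4→X13] = [T, T, T]
r1 m[φ4→X9] = [T, T, T]
r1 m[φ5→X2] = [T, T, T]
r1 m[φ5→X9] = [T, T, T]
r1 m[φ6→X10] = [T, T, T]
r1 m[φ6→X2] = [T, T, T]
r1 m[φ7→X10] = [T, T, T]
r1 m[φ7→X0] = [T, F, T]
r1 m[φ8→X13] = [T, T, T]
r1 m[φ8→X3] = [T, T, T]
r1 m[φ9→X14] = [T, F, T]
r1 m[φ10→X13] = [T, T, T]
r1 m[X7→φ0] = [T, T, T]
r1 m[X6→φ0] = [T, T, T]
r1 m[X6→φ1] = [T, T, T]
r1 m[X10→φ6] = [T, T, T]
r1 m[X10→φ7] = [T, T, T]
r1 m[X13→φ3] = [T, T, T]
r1 m[X13→φ4] = [T, T, T]
r1 m[X13→φ8] = [T, T, T]
r1 m[X13→φ10] = [T, T, T]
r1 m[X2→φ5] = [T, T, T]
r1 m[X2→φ6] = [T, T, T]
r1 m[X0→φ7] = [T, T, T]
r1 m[X4→φ2] = [T, T, T]
r1 m[X4→φ3] = [T, T, T]
r1 m[X3→φ8] = [T, T, T]
r1 m[X14→φ1] = [T, T, T]
r1 m[X14→φ2] = [T, T, T]
r1 m[X14→φ9] = [T, T, T]
r1 m[X9→φ4] = [T, T, T]
r1 m[X9→φ5] = [T, T, T]
r2 m[φ0→X7] = [T, T, T]
r2 m[φ0→X6] = [T, F, T]
r2 m[φ1→X6] = [T, T, T]
r2 m[φ1→X14] = [T, T, T]
r2 m[φ2→X4] = [T, T, T]
r2 m[φ2→X14] = [T, T, T]
r2 m[φ3→X13] = [T, T, T]
r2 m[φ3→X4] = [T, T, T]
r2 m[φ4→X13] = [T, T, T]
r2 m[φ4→X9] = [T, T, T]
r2 m[φ5→X2] = [T, T, T]
r2 m[φ5→X9] = [T, T, T]
r2 m[φ6→X10] = [T, T, T]
r2 m[φ6→X2] = [T, T, T]
r2 m[φ7→X10] = [T, T, T]
r2 m[φ7→X0] = [T, F, T]
r2 m[φ8→X13] = [T, T, T]
r2 m[φ8→X3] = [T, T, T]
r2 m[φ9→X14] = [T, F, T]
r2 m[φ10→X13] = [T, T, T]
r2 m[X7→φ0] = [T, T, T]
r2 m[X6→φ0] = [T, T, T]
r2 m[X6→φ1] = [T, F, T]
r2 m[X10→φ6] = [T, T, T]
r2 m[X10→φ7] = [T, T, T]
r2 m[X13→φ3] = [T, T, T]
r2 m[X13→φ4] = [T, T, T]
r2 m[X13→φ8] = [T, T, T]
r2 m[X13→φ10] = [T, T, T]
r2 m[X2→φ5] = [T, T, T]
r2 m[X2→φ6] = [T, T, T]
r2 m[X0→φ7] = [T, T, T]
r2 m[X4→φ2] = [T, T, T]
r2 m[X4→φ3] = [T, T, T]
r2 m[X3→φ8] = [T, T, T]
r2 m[X14→φ1] = [T, F, T]
r2 m[X14→φ2] = [T, F, T]
r2 m[X14→φ9] = [T, T, T]
r2 m[X9→φ4] = [T, T, T]
r2 m[X9→φ5] = [T, T, T]
r3 m[φ0→X7] = [T, T, T]
r3 m[φ0→X6] = [T, F, T]
r3 m[φ1→X6] = [T, T, F]
r3 m[φ1→X14] = [T, T, T]
r3 m[φ2→X4] = [T, T, T]
r3 m[φ2→X14] = [T, T, T]
r3 m[φ3→X13] = [T, T, T]
r3 m[φ3→X4] = [T, T, T]
r3 m[φ4→X13] = [T, T, T]
r3 m[φ4→X9] = [T, T, T]
r3 m[φ5→X2] = [T, T, T]
r3 m[φ5→X9] = [T, T, T]
r3 m[φ6→X10] = [T, T, T]
r3 m[φ6→X2] = [T, T, T]
r3 m[φ7→X10] = [T, T, T]
r3 m[φ7→X0] = [T, F, T]
r3 m[φ8→X13] = [T, T, T]
r3 m[φ8→X3] = [T, T, T]
r3 m[φ9→X14] = [T, F, T]
r3 m[φ10→X13] = [T, T, T]
r3 m[X7→φ0] = [T, T, T]
r3 m[X6→φ0] = [T, T, T]
r3 m[X6→φ1] = [T, F, T]
r3 m[X10→φ6] = [T, T, T]
r3 m[X10→φ7] = [T, T, T]
r3 m[X13→φ3] = [T, T, T]
r3 m[X13→φ4] = [T, T, T]
r3 m[X13→φ8] = [T, T, T]
r3 m[X13→φ10] = [T, T, T]
r3 m[X2→φ5] = [T, T, T]
r3 m[X2→φ6] = [T, T, T]
r3 m[X0→φ7] = [T, T, T]
r3 m[X4→φ2] = [T, T, T]
r3 m[X4→φ3] = [T, T, T]
r3 m[X3→φ8] = [T, T, T]
r3 m[X14→φ1] = [T, F, T]
r3 m[X14→φ2] = [T, F, T]
r3 m[X14→φ9] = [T, T, T]
r3 m[X9→φ4] = [T, T, T]
r3 m[X9→φ5] = [T, T, T]
r4 m[φ0→X7] = [T, T, T]
r4 m[φ0→X6] = [T, F, T]
r4 m[φ1→X6] = [T, T, F]
r4 m[φ1→X14] = [T, T, T]
r4 m[φ2→X4] = [T, T, T]
r4 m[φ2→X14] = [T, T, T]
r4 m[φ3→X13] = [T, T, T]
r4 m[φ3→X4] = [T, T, T]
r4 m[φ4→X13] = [T, T, T]
r4 m[φ4→X9] = [T, T, T]
r4 m[φ5→X2] = [T, T, T]
r4 m[φ5→X9] = [T, T, T]
r4 m[φ6→X10] = [T, T, T]
r4 m[φ6→X2] = [T, T, T]
r4 m[φ7→X10] = [T, T, T]
r4 m[φ7→X0] = [T, F, T]
r4 m[φ8→X13] = [T, T, T]
r4 m[φ8→X3] = [T, T, T]
r4 m[φ9→X14] = [T, F, T]
r4 m[φ10→X13] = [T, T, T]
r4 m[X7→φ0] = [T, T, T]
r4 m[X6→φ0] = [T, T, F]
r4 m[X6→φ1] = [T, F, T]
r4 m[X10→φ6] = [T, T, T]
r4 m[X10→φ7] = [T, T, T]
r4 m[X13→φ3] = [T, T, T]
r4 m[X13→φ4] = [T, T, T]
r4 m[X13→φ8] = [T, T, T]
r4 m[X13→φ10] = [T, T, T]
r4 m[X2→φ5] = [T, T, T]
r4 m[X2→φ6] = [T, T, T]
r4 m[X0→φ7] = [T, T, T]
r4 m[X4→φ2] = [T, T, T]
r4 m[X4→φ3] = [T, T, T]
r4 m[X3→φ8] = [T, T, T]
r4 m[X14→φ1] = [T, F, T]
r4 m[X14→φ2] = [T, F, T]
r4 m[X14→φ9] = [T, T, T]
r4 m[X9→φ4] = [T, T, T]
r4 m[X9→φ5] = [T, T, T]
r5 m[φ0→X7] = [F, T, T]
r5 m[φ0→X6] = [T, F, T]
r5 m[φ1→X6] = [T, T, F]
r5 m[φ1→X14] = [T, T, T]
r5 m[φ2→X4] = [T, T, T]
r5 m[φ2→X14] = [T, T, T]
r5 m[φ3→X13] = [T, T, T]
r5 m[φ3→X4] = [T, T, T]
r5 m[φ4→X13] = [T, T, T]
r5 m[φ4→X9] = [T, T, T]
r5 m[φ5→X2] = [T, T, T]
r5 m[φ5→X9] = [T, T, T]
r5 m[φ6→X10] = [T, T, T]
r5 m[φ6→X2] = [T, T, T]
r5 m[φ7→X10] = [T, T, T]
r5 m[φ7→X0] = [T, F, T]
r5 m[φ8→X13] = [T, T, T]
r5 m[φ8→X3] = [T, T, T]
r5 m[φ9→X14] = [T, F, T]
r5 m[φ10→X13] = [T, T, T]
r5 m[X7→φ0] = [T, T, T]
r5 m[X6→φ0] = [T, T, F]
r5 m[X6→φ1] = [T, F, T]
r5 m[X10→φ6] = [T, T, T]
r5 m[X10→φ7] = [T, T, T]
r5 m[X13→φ3] = [T, T, T]
r5 m[X13→φ4] = [T, T, T]
r5 m[X13→φ8] = [T, T, T]
r5 m[X13→φ10] = [T, T, T]
r5 m[X2→φ5] = [T, T, T]
r5 m[X2→φ6] = [T, T, T]
r5 m[X0→φ7] = [T, T, T]
r5 m[X4→φ2] = [T, T, T]
r5 m[X4→φ3] = [T, T, T]
r5 m[X3→φ8] = [T, T, T]
r5 m[X14→φ1] = [T, F, T]
r5 m[X14→φ2] = [T, F, T]
r5 m[X14→φ9] = [T, T, T]
r5 m[X9→φ4] = [T, T, T]
r5 m[X9→φ5] = [T, T, T]
r6 m[φ0→X7] = [F, T, T]
r6 m[φ0→X6] = [T, F, T]
r6 m[φ1→X6] = [T, T, F]
r6 m[φ1→X14] = [T, T, T]
r6 m[φ2→X4] = [T, T, T]
r6 m[φ2→X14] = [T, T, T]
r6 m[φ3→X13] = [T, T, T]
r6 m[φ3→X4] = [T, T, T]
r6 m[φ4→X13] = [T, T, T]
r6 m[φ4→X9] = [T, T, T]
r6 m[φ5→X2] = [T, T, T]
r6 m[φ5→X9] = [T, T, T]
r6 m[φ6→X10] = [T, T, T]
r6 m[φ6→X2] = [T, T, T]
r6 m[φ7→X10] = [T, T, T]
r6 m[φ7→X0] = [T, F, T]
r6 m[φ8→X13] = [T, T, T]
r6 m[φ8→X3] = [T, T, T]
r6 m[φ9→X14] = [T, F, T]
r6 m[φ10→X13] = [T, T, T]
r6 m[X7→φ0] = [T, T, T]
r6 m[X6→φ0] = [T, T, F]
r6 m[X6→φ1] = [T, F, T]
r6 m[X10→φ6] = [T, T, T]
r6 m[X10→φ7] = [T, T, T]
r6 m[X13→φ3] = [T, T, T]
r6 m[X13→φ4] = [T, T, T]
r6 m[X13→φ8] = [T, T, T]
r6 m[X13→φ10] = [T, T, T]
r6 m[X2→φ5] = [T, T, T]
r6 m[X2→φ6] = [T, T, T]
r6 m[X0→φ7] = [T, T, T]
r6 m[X4→φ2] = [T, T, T]
r6 m[X4→φ3] = [T, T, T]
r6 m[X3→φ8] = [T, T, T]
r6 m[X14→φ1] = [T, F, T]
r6 m[X14→φ2] = [T, F, T]
r6 m[X14→φ9] = [T, T, T]
r6 m[X9→φ4] = [T, T, T]
r6 m[X9→φ5] = [T, T, T]
fixed point reached at round 6
b[X7] = ⊗ incoming = [F, T, T]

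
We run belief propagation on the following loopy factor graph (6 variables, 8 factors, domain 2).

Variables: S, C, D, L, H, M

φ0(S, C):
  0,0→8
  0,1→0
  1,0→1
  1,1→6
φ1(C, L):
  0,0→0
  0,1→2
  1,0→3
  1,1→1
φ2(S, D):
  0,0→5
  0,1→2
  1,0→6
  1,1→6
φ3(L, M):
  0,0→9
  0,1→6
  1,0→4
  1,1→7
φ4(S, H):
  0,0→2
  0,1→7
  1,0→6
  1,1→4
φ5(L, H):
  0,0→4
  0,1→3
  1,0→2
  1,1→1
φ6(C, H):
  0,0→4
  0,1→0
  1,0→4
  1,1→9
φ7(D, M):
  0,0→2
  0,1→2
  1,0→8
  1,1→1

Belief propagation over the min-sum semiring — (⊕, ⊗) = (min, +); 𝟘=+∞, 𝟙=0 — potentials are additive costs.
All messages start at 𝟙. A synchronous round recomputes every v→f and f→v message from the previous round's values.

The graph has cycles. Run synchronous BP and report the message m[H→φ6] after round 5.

message @ round 5 = [11, 15]

init: all messages = 𝟙 over 2 values
r1 m[φ0→S] = [0, 1]
r1 m[φ0→C] = [1, 0]
r1 m[φ1→C] = [0, 1]
r1 m[φ1→L] = [0, 1]
r1 m[φ2→S] = [2, 6]
r1 m[φ2→D] = [5, 2]
r1 m[φ3→L] = [6, 4]
r1 m[φ3→M] = [4, 6]
r1 m[φ4→S] = [2, 4]
r1 m[φ4→H] = [2, 4]
r1 m[φ5→L] = [3, 1]
r1 m[φ5→H] = [2, 1]
r1 m[φ6→C] = [0, 4]
r1 m[φ6→H] = [4, 0]
r1 m[φ7→D] = [2, 1]
r1 m[φ7→M] = [2, 1]
r1 m[S→φ0] = [0, 0]
r1 m[S→φ2] = [0, 0]
r1 m[S→φ4] = [0, 0]
r1 m[C→φ0] = [0, 0]
r1 m[C→φ1] = [0, 0]
r1 m[C→φ6] = [0, 0]
r1 m[D→φ2] = [0, 0]
r1 m[D→φ7] = [0, 0]
r1 m[L→φ1] = [0, 0]
r1 m[L→φ3] = [0, 0]
r1 m[L→φ5] = [0, 0]
r1 m[H→φ4] = [0, 0]
r1 m[H→φ5] = [0, 0]
r1 m[H→φ6] = [0, 0]
r1 m[M→φ3] = [0, 0]
r1 m[M→φ7] = [0, 0]
r2 m[φ0→S] = [0, 1]
r2 m[φ0→C] = [1, 0]
r2 m[φ1→C] = [0, 1]
r2 m[φ1→L] = [0, 1]
r2 m[φ2→S] = [2, 6]
r2 m[φ2→D] = [5, 2]
r2 m[φ3→L] = [6, 4]
r2 m[φ3→M] = [4, 6]
r2 m[φ4→S] = [2, 4]
r2 m[φ4→H] = [2, 4]
r2 m[φ5→L] = [3, 1]
r2 m[φ5→H] = [2, 1]
r2 m[φ6→C] = [0, 4]
r2 m[φ6→H] = [4, 0]
r2 m[φ7→D] = [2, 1]
r2 m[φ7→M] = [2, 1]
r2 m[S→φ0] = [4, 10]
r2 m[S→φ2] = [2, 5]
r2 m[S→φ4] = [2, 7]
r2 m[C→φ0] = [0, 5]
r2 m[C→φ1] = [1, 4]
r2 m[C→φ6] = [1, 1]
r2 m[D→φ2] = [2, 1]
r2 m[D→φ7] = [5, 2]
r2 m[L→φ1] = [9, 5]
r2 m[L→φ3] = [3, 2]
r2 m[L→φ5] = [6, 5]
r2 m[H→φ4] = [6, 1]
r2 m[H→φ5] = [6, 4]
r2 m[H→φ6] = [4, 5]
r2 m[M→φ3] = [2, 1]
r2 m[M→φ7] = [4, 6]
r3 m[φ0→S] = [5, 1]
r3 m[φ0→C] = [11, 4]
r3 m[φ1→C] = [7, 6]
r3 m[φ1→L] = [1, 3]
r3 m[φ2→S] = [3, 7]
r3 m[φ2→D] = [7, 4]
r3 m[φ3→L] = [7, 6]
r3 m[φ3→M] = [6, 9]
r3 m[φ4→S] = [8, 5]
r3 m[φ4→H] = [4, 9]
r3 m[φ5→L] = [7, 5]
r3 m[φ5→H] = [7, 6]
r3 m[φ6→C] = [5, 8]
r3 m[φ6→H] = [5, 1]
r3 m[φ7→D] = [6, 7]
r3 m[φ7→M] = [7, 3]
r3 m[S→φ0] = [4, 10]
r3 m[S→φ2] = [2, 5]
r3 m[S→φ4] = [2, 7]
r3 m[C→φ0] = [0, 5]
r3 m[C→φ1] = [1, 4]
r3 m[C→φ6] = [1, 1]
r3 m[D→φ2] = [2, 1]
r3 m[D→φ7] = [5, 2]
r3 m[L→φ1] = [9, 5]
r3 m[L→φ3] = [3, 2]
r3 m[L→φ5] = [6, 5]
r3 m[H→φ4] = [6, 1]
r3 m[H→φ5] = [6, 4]
r3 m[H→φ6] = [4, 5]
r3 m[M→φ3] = [2, 1]
r3 m[M→φ7] = [4, 6]
r4 m[φ0→S] = [5, 1]
r4 m[φ0→C] = [11, 4]
r4 m[φ1→C] = [7, 6]
r4 m[φ1→L] = [1, 3]
r4 m[φ2→S] = [3, 7]
r4 m[φ2→D] = [7, 4]
r4 m[φ3→L] = [7, 6]
r4 m[φ3→M] = [6, 9]
r4 m[φ4→S] = [8, 5]
r4 m[φ4→H] = [4, 9]
r4 m[φ5→L] = [7, 5]
r4 m[φ5→H] = [7, 6]
r4 m[φ6→C] = [5, 8]
r4 m[φ6→H] = [5, 1]
r4 m[φ7→D] = [6, 7]
r4 m[φ7→M] = [7, 3]
r4 m[S→φ0] = [11, 12]
r4 m[S→φ2] = [13, 6]
r4 m[S→φ4] = [8, 8]
r4 m[C→φ0] = [12, 14]
r4 m[C→φ1] = [16, 12]
r4 m[C→φ6] = [18, 10]
r4 m[D→φ2] = [6, 7]
r4 m[D→φ7] = [7, 4]
r4 m[L→φ1] = [14, 11]
r4 m[L→φ3] = [8, 8]
r4 m[L→φ5] = [8, 9]
r4 m[H→φ4] = [12, 7]
r4 m[H→φ5] = [9, 10]
r4 m[H→φ6] = [11, 15]
r4 m[M→φ3] = [7, 3]
r4 m[M→φ7] = [6, 9]
r5 m[φ0→S] = [14, 13]
r5 m[φ0→C] = [13, 11]
r5 m[φ1→C] = [13, 12]
r5 m[φ1→L] = [15, 13]
r5 m[φ2→S] = [9, 12]
r5 m[φ2→D] = [12, 12]
r5 m[φ3→L] = [9, 10]
r5 m[φ3→M] = [12, 14]
r5 m[φ4→S] = [14, 11]
r5 m[φ4→H] = [10, 12]
r5 m[φ5→L] = [13, 11]
r5 m[φ5→H] = [11, 10]
r5 m[φ6→C] = [15, 15]
r5 m[φ6→H] = [14, 18]
r5 m[φ7→D] = [8, 10]
r5 m[φ7→M] = [9, 5]
r5 m[S→φ0] = [11, 12]
r5 m[S→φ2] = [13, 6]
r5 m[S→φ4] = [8, 8]
r5 m[C→φ0] = [12, 14]
r5 m[C→φ1] = [16, 12]
r5 m[C→φ6] = [18, 10]
r5 m[D→φ2] = [6, 7]
r5 m[D→φ7] = [7, 4]
r5 m[L→φ1] = [14, 11]
r5 m[L→φ3] = [8, 8]
r5 m[L→φ5] = [8, 9]
r5 m[H→φ4] = [12, 7]
r5 m[H→φ5] = [9, 10]
r5 m[H→φ6] = [11, 15]
r5 m[M→φ3] = [7, 3]
r5 m[M→φ7] = [6, 9]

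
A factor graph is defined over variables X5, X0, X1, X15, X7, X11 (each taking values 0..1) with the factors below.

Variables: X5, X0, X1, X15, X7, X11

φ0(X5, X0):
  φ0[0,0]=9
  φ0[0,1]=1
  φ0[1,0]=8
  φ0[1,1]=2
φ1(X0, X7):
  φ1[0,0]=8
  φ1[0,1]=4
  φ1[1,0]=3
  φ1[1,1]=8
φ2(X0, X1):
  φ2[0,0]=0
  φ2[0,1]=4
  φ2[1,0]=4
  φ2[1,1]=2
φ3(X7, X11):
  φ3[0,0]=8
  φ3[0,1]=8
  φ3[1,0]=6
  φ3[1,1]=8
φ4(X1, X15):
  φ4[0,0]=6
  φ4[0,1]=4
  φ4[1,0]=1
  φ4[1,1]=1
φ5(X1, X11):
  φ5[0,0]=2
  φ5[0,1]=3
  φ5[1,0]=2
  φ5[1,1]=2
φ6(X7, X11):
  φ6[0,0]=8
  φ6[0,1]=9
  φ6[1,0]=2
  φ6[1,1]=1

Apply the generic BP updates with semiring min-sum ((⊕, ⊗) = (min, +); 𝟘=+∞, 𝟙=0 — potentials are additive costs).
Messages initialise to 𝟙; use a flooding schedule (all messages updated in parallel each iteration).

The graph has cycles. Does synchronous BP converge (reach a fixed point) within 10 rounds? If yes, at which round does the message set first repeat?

NOT CONVERGED within 10 rounds

init: all messages = 𝟙 over 2 values
r1 m[φ0→X5] = [1, 2]
r1 m[φ0→X0] = [8, 1]
r1 m[φ1→X0] = [4, 3]
r1 m[φ1→X7] = [3, 4]
r1 m[φ2→X0] = [0, 2]
r1 m[φ2→X1] = [0, 2]
r1 m[φ3→X7] = [8, 6]
r1 m[φ3→X11] = [6, 8]
r1 m[φ4→X1] = [4, 1]
r1 m[φ4→X15] = [1, 1]
r1 m[φ5→X1] = [2, 2]
r1 m[φ5→X11] = [2, 2]
r1 m[φ6→X7] = [8, 1]
r1 m[φ6→X11] = [2, 1]
r1 m[X5→φ0] = [0, 0]
r1 m[X0→φ0] = [0, 0]
r1 m[X0→φ1] = [0, 0]
r1 m[X0→φ2] = [0, 0]
r1 m[X1→φ2] = [0, 0]
r1 m[X1→φ4] = [0, 0]
r1 m[X1→φ5] = [0, 0]
r1 m[X15→φ4] = [0, 0]
r1 m[X7→φ1] = [0, 0]
r1 m[X7→φ3] = [0, 0]
r1 m[X7→φ6] = [0, 0]
r1 m[X11→φ3] = [0, 0]
r1 m[X11→φ5] = [0, 0]
r1 m[X11→φ6] = [0, 0]
r2 m[φ0→X5] = [1, 2]
r2 m[φ0→X0] = [8, 1]
r2 m[φ1→X0] = [4, 3]
r2 m[φ1→X7] = [3, 4]
r2 m[φ2→X0] = [0, 2]
r2 m[φ2→X1] = [0, 2]
r2 m[φ3→X7] = [8, 6]
r2 m[φ3→X11] = [6, 8]
r2 m[φ4→X1] = [4, 1]
r2 m[φ4→X15] = [1, 1]
r2 m[φ5→X1] = [2, 2]
r2 m[φ5→X11] = [2, 2]
r2 m[φ6→X7] = [8, 1]
r2 m[φ6→X11] = [2, 1]
r2 m[X5→φ0] = [0, 0]
r2 m[X0→φ0] = [4, 5]
r2 m[X0→φ1] = [8, 3]
r2 m[X0→φ2] = [12, 4]
r2 m[X1→φ2] = [6, 3]
r2 m[X1→φ4] = [2, 4]
r2 m[X1→φ5] = [4, 3]
r2 m[X15→φ4] = [0, 0]
r2 m[X7→φ1] = [16, 7]
r2 m[X7→φ3] = [11, 5]
r2 m[X7→φ6] = [11, 10]
r2 m[X11→φ3] = [4, 3]
r2 m[X11→φ5] = [8, 9]
r2 m[X11→φ6] = [8, 10]
r3 m[φ0→X5] = [6, 7]
r3 m[φ0→X0] = [8, 1]
r3 m[φ1→X0] = [11, 15]
r3 m[φ1→X7] = [6, 11]
r3 m[φ2→X0] = [6, 5]
r3 m[φ2→X1] = [8, 6]
r3 m[φ3→X7] = [11, 10]
r3 m[φ3→X11] = [11, 13]
r3 m[φ4→X1] = [4, 1]
r3 m[φ4→X15] = [5, 5]
r3 m[φ5→X1] = [10, 10]
r3 m[φ5→X11] = [5, 5]
r3 m[φ6→X7] = [16, 10]
r3 m[φ6→X11] = [12, 11]
r3 m[X5→φ0] = [0, 0]
r3 m[X0→φ0] = [4, 5]
r3 m[X0→φ1] = [8, 3]
r3 m[X0→φ2] = [12, 4]
r3 m[X1→φ2] = [6, 3]
r3 m[X1→φ4] = [2, 4]
r3 m[X1→φ5] = [4, 3]
r3 m[X15→φ4] = [0, 0]
r3 m[X7→φ1] = [16, 7]
r3 m[X7→φ3] = [11, 5]
r3 m[X7→φ6] = [11, 10]
r3 m[X11→φ3] = [4, 3]
r3 m[X11→φ5] = [8, 9]
r3 m[X11→φ6] = [8, 10]
r4 m[φ0→X5] = [6, 7]
r4 m[φ0→X0] = [8, 1]
r4 m[φ1→X0] = [11, 15]
r4 m[φ1→X7] = [6, 11]
r4 m[φ2→X0] = [6, 5]
r4 m[φ2→X1] = [8, 6]
r4 m[φ3→X7] = [11, 10]
r4 m[φ3→X11] = [11, 13]
r4 m[φ4→X1] = [4, 1]
r4 m[φ4→X15] = [5, 5]
r4 m[φ5→X1] = [10, 10]
r4 m[φ5→X11] = [5, 5]
r4 m[φ6→X7] = [16, 10]
r4 m[φ6→X11] = [12, 11]
r4 m[X5→φ0] = [0, 0]
r4 m[X0→φ0] = [17, 20]
r4 m[X0→φ1] = [14, 6]
r4 m[X0→φ2] = [19, 16]
r4 m[X1→φ2] = [14, 11]
r4 m[X1→φ4] = [18, 16]
r4 m[X1→φ5] = [12, 7]
r4 m[X15→φ4] = [0, 0]
r4 m[X7→φ1] = [27, 20]
r4 m[X7→φ3] = [22, 21]
r4 m[X7→φ6] = [17, 21]
r4 m[X11→φ3] = [17, 16]
r4 m[X11→φ5] = [23, 24]
r4 m[X11→φ6] = [16, 18]
r5 m[φ0→X5] = [21, 22]
r5 m[φ0→X0] = [8, 1]
r5 m[φ1→X0] = [24, 28]
r5 m[φ1→X7] = [9, 14]
r5 m[φ2→X0] = [14, 13]
r5 m[φ2→X1] = [19, 18]
r5 m[φ3→X7] = [24, 23]
r5 m[φ3→X11] = [27, 29]
r5 m[φ4→X1] = [4, 1]
r5 m[φ4→X15] = [17, 17]
r5 m[φ5→X1] = [25, 25]
r5 m[φ5→X11] = [9, 9]
r5 m[φ6→X7] = [24, 18]
r5 m[φ6→X11] = [23, 22]
r5 m[X5→φ0] = [0, 0]
r5 m[X0→φ0] = [17, 20]
r5 m[X0→φ1] = [14, 6]
r5 m[X0→φ2] = [19, 16]
r5 m[X1→φ2] = [14, 11]
r5 m[X1→φ4] = [18, 16]
r5 m[X1→φ5] = [12, 7]
r5 m[X15→φ4] = [0, 0]
r5 m[X7→φ1] = [27, 20]
r5 m[X7→φ3] = [22, 21]
r5 m[X7→φ6] = [17, 21]
r5 m[X11→φ3] = [17, 16]
r5 m[X11→φ5] = [23, 24]
r5 m[X11→φ6] = [16, 18]
r6 m[φ0→X5] = [21, 22]
r6 m[φ0→X0] = [8, 1]
r6 m[φ1→X0] = [24, 28]
r6 m[φ1→X7] = [9, 14]
r6 m[φ2→X0] = [14, 13]
r6 m[φ2→X1] = [19, 18]
r6 m[φ3→X7] = [24, 23]
r6 m[φ3→X11] = [27, 29]
r6 m[φ4→X1] = [4, 1]
r6 m[φ4→X15] = [17, 17]
r6 m[φ5→X1] = [25, 25]
r6 m[φ5→X11] = [9, 9]
r6 m[φ6→X7] = [24, 18]
r6 m[φ6→X11] = [23, 22]
r6 m[X5→φ0] = [0, 0]
r6 m[X0→φ0] = [38, 41]
r6 m[X0→φ1] = [22, 14]
r6 m[X0→φ2] = [32, 29]
r6 m[X1→φ2] = [29, 26]
r6 m[X1→φ4] = [44, 43]
r6 m[X1→φ5] = [23, 19]
r6 m[X15→φ4] = [0, 0]
r6 m[X7→φ1] = [48, 41]
r6 m[X7→φ3] = [33, 32]
r6 m[X7→φ6] = [33, 37]
r6 m[X11→φ3] = [32, 31]
r6 m[X11→φ5] = [50, 51]
r6 m[X11→φ6] = [36, 38]
r7 m[φ0→X5] = [42, 43]
r7 m[φ0→X0] = [8, 1]
r7 m[φ1→X0] = [45, 49]
r7 m[φ1→X7] = [17, 22]
r7 m[φ2→X0] = [29, 28]
r7 m[φ2→X1] = [32, 31]
r7 m[φ3→X7] = [39, 38]
r7 m[φ3→X11] = [38, 40]
r7 m[φ4→X1] = [4, 1]
r7 m[φ4→X15] = [44, 44]
r7 m[φ5→X1] = [52, 52]
r7 m[φ5→X11] = [21, 21]
r7 m[φ6→X7] = [44, 38]
r7 m[φ6→X11] = [39, 38]
r7 m[X5→φ0] = [0, 0]
r7 m[X0→φ0] = [38, 41]
r7 m[X0→φ1] = [22, 14]
r7 m[X0→φ2] = [32, 29]
r7 m[X1→φ2] = [29, 26]
r7 m[X1→φ4] = [44, 43]
r7 m[X1→φ5] = [23, 19]
r7 m[X15→φ4] = [0, 0]
r7 m[X7→φ1] = [48, 41]
r7 m[X7→φ3] = [33, 32]
r7 m[X7→φ6] = [33, 37]
r7 m[X11→φ3] = [32, 31]
r7 m[X11→φ5] = [50, 51]
r7 m[X11→φ6] = [36, 38]
r8 m[φ0→X5] = [42, 43]
r8 m[φ0→X0] = [8, 1]
r8 m[φ1→X0] = [45, 49]
r8 m[φ1→X7] = [17, 22]
r8 m[φ2→X0] = [29, 28]
r8 m[φ2→X1] = [32, 31]
r8 m[φ3→X7] = [39, 38]
r8 m[φ3→X11] = [38, 40]
r8 m[φ4→X1] = [4, 1]
r8 m[φ4→X15] = [44, 44]
r8 m[φ5→X1] = [52, 52]
r8 m[φ5→X11] = [21, 21]
r8 m[φ6→X7] = [44, 38]
r8 m[φ6→X11] = [39, 38]
r8 m[X5→φ0] = [0, 0]
r8 m[X0→φ0] = [74, 77]
r8 m[X0→φ1] = [37, 29]
r8 m[X0→φ2] = [53, 50]
r8 m[X1→φ2] = [56, 53]
r8 m[X1→φ4] = [84, 83]
r8 m[X1→φ5] = [36, 32]
r8 m[X15→φ4] = [0, 0]
r8 m[X7→φ1] = [83, 76]
r8 m[X7→φ3] = [61, 60]
r8 m[X7→φ6] = [56, 60]
r8 m[X11→φ3] = [60, 59]
r8 m[X11→φ5] = [77, 78]
r8 m[X11→φ6] = [59, 61]
r9 m[φ0→X5] = [78, 79]
r9 m[φ0→X0] = [8, 1]
r9 m[φ1→X0] = [80, 84]
r9 m[φ1→X7] = [32, 37]
r9 m[φ2→X0] = [56, 55]
r9 m[φ2→X1] = [53, 52]
r9 m[φ3→X7] = [67, 66]
r9 m[φ3→X11] = [66, 68]
r9 m[φ4→X1] = [4, 1]
r9 m[φ4→X15] = [84, 84]
r9 m[φ5→X1] = [79, 79]
r9 m[φ5→X11] = [34, 34]
r9 m[φ6→X7] = [67, 61]
r9 m[φ6→X11] = [62, 61]
r9 m[X5→φ0] = [0, 0]
r9 m[X0→φ0] = [74, 77]
r9 m[X0→φ1] = [37, 29]
r9 m[X0→φ2] = [53, 50]
r9 m[X1→φ2] = [56, 53]
r9 m[X1→φ4] = [84, 83]
r9 m[X1→φ5] = [36, 32]
r9 m[X15→φ4] = [0, 0]
r9 m[X7→φ1] = [83, 76]
r9 m[X7→φ3] = [61, 60]
r9 m[X7→φ6] = [56, 60]
r9 m[X11→φ3] = [60, 59]
r9 m[X11→φ5] = [77, 78]
r9 m[X11→φ6] = [59, 61]
r10 m[φ0→X5] = [78, 79]
r10 m[φ0→X0] = [8, 1]
r10 m[φ1→X0] = [80, 84]
r10 m[φ1→X7] = [32, 37]
r10 m[φ2→X0] = [56, 55]
r10 m[φ2→X1] = [53, 52]
r10 m[φ3→X7] = [67, 66]
r10 m[φ3→X11] = [66, 68]
r10 m[φ4→X1] = [4, 1]
r10 m[φ4→X15] = [84, 84]
r10 m[φ5→X1] = [79, 79]
r10 m[φ5→X11] = [34, 34]
r10 m[φ6→X7] = [67, 61]
r10 m[φ6→X11] = [62, 61]
r10 m[X5→φ0] = [0, 0]
r10 m[X0→φ0] = [136, 139]
r10 m[X0→φ1] = [64, 56]
r10 m[X0→φ2] = [88, 85]
r10 m[X1→φ2] = [83, 80]
r10 m[X1→φ4] = [132, 131]
r10 m[X1→φ5] = [57, 53]
r10 m[X15→φ4] = [0, 0]
r10 m[X7→φ1] = [134, 127]
r10 m[X7→φ3] = [99, 98]
r10 m[X7→φ6] = [99, 103]
r10 m[X11→φ3] = [96, 95]
r10 m[X11→φ5] = [128, 129]
r10 m[X11→φ6] = [100, 102]
no fixed point within 10 rounds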